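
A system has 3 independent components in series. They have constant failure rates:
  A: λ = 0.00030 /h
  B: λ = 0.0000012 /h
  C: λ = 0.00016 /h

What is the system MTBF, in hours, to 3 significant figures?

2170

Series of exponential components: λ_sys = Σ λ_i
λ_sys = 0.00030 + 0.0000012 + 0.00016 = 4.6120e-04 /h
MTBF = 1 / λ_sys = 2170 h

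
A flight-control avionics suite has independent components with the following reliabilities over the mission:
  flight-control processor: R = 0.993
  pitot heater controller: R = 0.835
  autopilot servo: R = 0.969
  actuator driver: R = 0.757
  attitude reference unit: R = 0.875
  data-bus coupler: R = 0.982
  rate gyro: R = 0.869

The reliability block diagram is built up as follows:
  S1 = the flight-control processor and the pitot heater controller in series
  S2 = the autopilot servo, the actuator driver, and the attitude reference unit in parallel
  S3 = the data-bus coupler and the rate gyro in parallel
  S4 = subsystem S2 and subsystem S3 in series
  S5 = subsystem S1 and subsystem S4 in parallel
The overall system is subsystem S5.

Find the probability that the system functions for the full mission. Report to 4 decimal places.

Series (flight-control processor and pitot heater controller): 0.993000 × 0.835000 = 0.829155
Parallel (autopilot servo, actuator driver, and attitude reference unit): 1 − (1 − 0.969000)(1 − 0.757000)(1 − 0.875000) = 0.999058
Parallel (data-bus coupler and rate gyro): 1 − (1 − 0.982000)(1 − 0.869000) = 0.997642
Series ([0.999058] and [0.997642]): 0.999058 × 0.997642 = 0.996702
Parallel ([0.829155] and [0.996702]): 1 − (1 − 0.829155)(1 − 0.996702) = 0.9994

0.9994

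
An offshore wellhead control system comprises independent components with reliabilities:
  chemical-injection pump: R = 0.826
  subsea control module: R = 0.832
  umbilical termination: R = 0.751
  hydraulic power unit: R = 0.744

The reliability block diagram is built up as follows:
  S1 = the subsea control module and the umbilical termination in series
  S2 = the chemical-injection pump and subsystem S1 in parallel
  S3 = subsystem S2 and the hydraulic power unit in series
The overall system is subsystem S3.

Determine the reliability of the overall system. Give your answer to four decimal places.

0.6954

Series (subsea control module and umbilical termination): 0.832000 × 0.751000 = 0.624832
Parallel (chemical-injection pump and [0.624832]): 1 − (1 − 0.826000)(1 − 0.624832) = 0.934721
Series ([0.934721] and hydraulic power unit): 0.934721 × 0.744000 = 0.6954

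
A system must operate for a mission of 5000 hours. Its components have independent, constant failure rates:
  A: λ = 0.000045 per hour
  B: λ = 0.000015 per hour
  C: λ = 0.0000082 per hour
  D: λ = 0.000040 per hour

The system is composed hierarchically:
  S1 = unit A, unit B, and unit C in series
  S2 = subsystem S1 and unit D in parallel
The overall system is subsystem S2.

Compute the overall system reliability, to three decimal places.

0.948

R(A) = exp(−0.000045 × 5000) = 0.79852
R(B) = exp(−0.000015 × 5000) = 0.92774
R(C) = exp(−0.0000082 × 5000) = 0.95983
R(D) = exp(−0.000040 × 5000) = 0.81873
Series (A, B, and C): 0.79852 × 0.92774 × 0.95983 = 0.71106
Parallel ([0.71106] and D): 1 − (1 − 0.71106)(1 − 0.81873) = 0.948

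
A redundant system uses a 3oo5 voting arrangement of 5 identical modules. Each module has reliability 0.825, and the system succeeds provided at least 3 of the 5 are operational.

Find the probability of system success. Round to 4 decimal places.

0.9595

R = Σ_{i=3}^{5} C(5,i) p^i (1−p)^{5−i} with p = 0.825
C(5,3)·0.825^3·0.175^2 = 0.171964
C(5,4)·0.825^4·0.175^1 = 0.405344
C(5,5)·0.825^5·0.175^0 = 0.382182
Sum = 0.9595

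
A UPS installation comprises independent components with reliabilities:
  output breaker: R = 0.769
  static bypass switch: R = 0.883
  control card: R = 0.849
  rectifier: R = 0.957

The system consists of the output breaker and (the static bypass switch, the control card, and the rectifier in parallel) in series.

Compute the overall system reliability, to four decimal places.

Parallel (static bypass switch, control card, and rectifier): 1 − (1 − 0.883000)(1 − 0.849000)(1 − 0.957000) = 0.999240
Series (output breaker and [0.999240]): 0.769000 × 0.999240 = 0.7684

0.7684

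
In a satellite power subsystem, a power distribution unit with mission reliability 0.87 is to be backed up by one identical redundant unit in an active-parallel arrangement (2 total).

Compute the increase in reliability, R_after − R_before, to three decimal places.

0.113

R_before = 0.87
R_after = 1 − (1 − 0.87)^2 = 0.983
ΔR = 0.983 − 0.87 = 0.113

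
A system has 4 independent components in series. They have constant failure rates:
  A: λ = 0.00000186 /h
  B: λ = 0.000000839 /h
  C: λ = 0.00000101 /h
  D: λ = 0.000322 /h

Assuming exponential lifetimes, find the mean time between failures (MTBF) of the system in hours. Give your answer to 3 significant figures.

Series of exponential components: λ_sys = Σ λ_i
λ_sys = 0.00000186 + 0.000000839 + 0.00000101 + 0.000322 = 3.2571e-04 /h
MTBF = 1 / λ_sys = 3070 h

3070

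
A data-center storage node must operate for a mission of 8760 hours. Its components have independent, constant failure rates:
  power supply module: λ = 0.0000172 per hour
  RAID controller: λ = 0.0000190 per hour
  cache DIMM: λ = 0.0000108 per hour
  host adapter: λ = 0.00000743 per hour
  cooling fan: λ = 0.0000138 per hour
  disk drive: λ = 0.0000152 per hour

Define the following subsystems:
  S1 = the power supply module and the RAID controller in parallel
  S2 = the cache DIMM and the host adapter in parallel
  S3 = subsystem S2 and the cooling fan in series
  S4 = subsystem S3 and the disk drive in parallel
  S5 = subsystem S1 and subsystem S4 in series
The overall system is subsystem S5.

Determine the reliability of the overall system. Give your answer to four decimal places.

0.9640

R(power supply module) = exp(−0.0000172 × 8760) = 0.860130
R(RAID controller) = exp(−0.0000190 × 8760) = 0.846674
R(cache DIMM) = exp(−0.0000108 × 8760) = 0.909729
R(host adapter) = exp(−0.00000743 × 8760) = 0.936986
R(cooling fan) = exp(−0.0000138 × 8760) = 0.886133
R(disk drive) = exp(−0.0000152 × 8760) = 0.875332
Parallel (power supply module and RAID controller): 1 − (1 − 0.860130)(1 − 0.846674) = 0.978554
Parallel (cache DIMM and host adapter): 1 − (1 − 0.909729)(1 − 0.936986) = 0.994312
Series ([0.994312] and cooling fan): 0.994312 × 0.886133 = 0.881093
Parallel ([0.881093] and disk drive): 1 − (1 − 0.881093)(1 − 0.875332) = 0.985176
Series ([0.978554] and [0.985176]): 0.978554 × 0.985176 = 0.9640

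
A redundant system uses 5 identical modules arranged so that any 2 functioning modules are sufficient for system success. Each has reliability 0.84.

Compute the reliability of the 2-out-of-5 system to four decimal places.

R = Σ_{i=2}^{5} C(5,i) p^i (1−p)^{5−i} with p = 0.84
C(5,2)·0.84^2·0.16^3 = 0.028901
C(5,3)·0.84^3·0.16^2 = 0.151732
C(5,4)·0.84^4·0.16^1 = 0.398297
C(5,5)·0.84^5·0.16^0 = 0.418212
Sum = 0.9971

0.9971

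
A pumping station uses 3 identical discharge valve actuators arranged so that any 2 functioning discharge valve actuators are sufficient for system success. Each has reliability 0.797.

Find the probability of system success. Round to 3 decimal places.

R = Σ_{i=2}^{3} C(3,i) p^i (1−p)^{3−i} with p = 0.797
C(3,2)·0.797^2·0.203^1 = 0.38684
C(3,3)·0.797^3·0.203^0 = 0.50626
Sum = 0.893

0.893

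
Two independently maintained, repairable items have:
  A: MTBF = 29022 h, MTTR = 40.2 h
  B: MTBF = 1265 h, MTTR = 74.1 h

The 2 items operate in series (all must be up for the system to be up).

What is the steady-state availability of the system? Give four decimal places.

0.9434

A(A) = MTBF/(MTBF+MTTR) = 29022/(29022+40.2) = 0.998617
A(B) = MTBF/(MTBF+MTTR) = 1265/(1265+74.1) = 0.944664
Series availability: 0.998617 × 0.944664 = 0.9434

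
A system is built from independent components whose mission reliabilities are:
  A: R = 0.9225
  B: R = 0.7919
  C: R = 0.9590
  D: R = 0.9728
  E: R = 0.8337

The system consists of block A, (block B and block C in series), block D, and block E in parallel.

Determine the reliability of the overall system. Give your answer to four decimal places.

0.9999

Series (B and C): 0.791900 × 0.959000 = 0.759432
Parallel (A, [0.759432], D, and E): 1 − (1 − 0.922500)(1 − 0.759432)(1 − 0.972800)(1 − 0.833700) = 0.9999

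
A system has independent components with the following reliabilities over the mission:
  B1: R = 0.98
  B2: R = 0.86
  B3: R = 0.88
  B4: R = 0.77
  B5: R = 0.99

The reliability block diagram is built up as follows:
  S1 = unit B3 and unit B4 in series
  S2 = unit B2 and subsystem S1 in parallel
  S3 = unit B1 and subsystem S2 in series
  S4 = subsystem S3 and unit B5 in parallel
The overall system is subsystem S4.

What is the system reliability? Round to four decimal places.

Series (B3 and B4): 0.880000 × 0.770000 = 0.677600
Parallel (B2 and [0.677600]): 1 − (1 − 0.860000)(1 − 0.677600) = 0.954864
Series (B1 and [0.954864]): 0.980000 × 0.954864 = 0.935767
Parallel ([0.935767] and B5): 1 − (1 − 0.935767)(1 − 0.990000) = 0.9994

0.9994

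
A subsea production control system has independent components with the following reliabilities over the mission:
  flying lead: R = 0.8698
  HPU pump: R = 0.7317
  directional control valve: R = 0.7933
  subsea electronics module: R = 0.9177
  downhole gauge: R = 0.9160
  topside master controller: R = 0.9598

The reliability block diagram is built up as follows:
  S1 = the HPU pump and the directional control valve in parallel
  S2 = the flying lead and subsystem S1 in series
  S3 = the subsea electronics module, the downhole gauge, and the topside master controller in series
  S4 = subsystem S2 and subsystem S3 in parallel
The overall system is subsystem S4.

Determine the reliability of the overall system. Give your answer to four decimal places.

Parallel (HPU pump and directional control valve): 1 − (1 − 0.731700)(1 − 0.793300) = 0.944542
Series (flying lead and [0.944542]): 0.869800 × 0.944542 = 0.821563
Series (subsea electronics module, downhole gauge, and topside master controller): 0.917700 × 0.916000 × 0.959800 = 0.806821
Parallel ([0.821563] and [0.806821]): 1 − (1 − 0.821563)(1 − 0.806821) = 0.9655

0.9655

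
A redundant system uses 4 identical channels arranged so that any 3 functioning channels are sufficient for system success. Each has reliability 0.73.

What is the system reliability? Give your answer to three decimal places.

0.704

R = Σ_{i=3}^{4} C(4,i) p^i (1−p)^{4−i} with p = 0.73
C(4,3)·0.73^3·0.27^1 = 0.42014
C(4,4)·0.73^4·0.27^0 = 0.28398
Sum = 0.704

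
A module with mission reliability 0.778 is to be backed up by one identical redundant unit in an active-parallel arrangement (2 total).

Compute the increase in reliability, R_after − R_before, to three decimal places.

R_before = 0.778
R_after = 1 − (1 − 0.778)^2 = 0.951
ΔR = 0.951 − 0.778 = 0.173

0.173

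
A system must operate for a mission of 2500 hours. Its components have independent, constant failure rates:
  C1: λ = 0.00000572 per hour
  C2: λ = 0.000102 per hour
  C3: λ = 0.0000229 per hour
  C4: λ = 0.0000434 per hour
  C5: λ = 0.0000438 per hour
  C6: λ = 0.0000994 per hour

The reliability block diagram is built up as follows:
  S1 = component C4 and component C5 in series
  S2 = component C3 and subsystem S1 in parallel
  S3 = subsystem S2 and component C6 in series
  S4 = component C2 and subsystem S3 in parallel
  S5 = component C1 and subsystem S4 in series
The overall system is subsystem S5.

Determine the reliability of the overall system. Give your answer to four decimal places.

0.9351

R(C1) = exp(−0.00000572 × 2500) = 0.985802
R(C2) = exp(−0.000102 × 2500) = 0.774916
R(C3) = exp(−0.0000229 × 2500) = 0.944358
R(C4) = exp(−0.0000434 × 2500) = 0.897179
R(C5) = exp(−0.0000438 × 2500) = 0.896282
R(C6) = exp(−0.0000994 × 2500) = 0.779970
Series (C4 and C5): 0.897179 × 0.896282 = 0.804125
Parallel (C3 and [0.804125]): 1 − (1 − 0.944358)(1 − 0.804125) = 0.989101
Series ([0.989101] and C6): 0.989101 × 0.779970 = 0.771469
Parallel (C2 and [0.771469]): 1 − (1 − 0.774916)(1 − 0.771469) = 0.948561
Series (C1 and [0.948561]): 0.985802 × 0.948561 = 0.9351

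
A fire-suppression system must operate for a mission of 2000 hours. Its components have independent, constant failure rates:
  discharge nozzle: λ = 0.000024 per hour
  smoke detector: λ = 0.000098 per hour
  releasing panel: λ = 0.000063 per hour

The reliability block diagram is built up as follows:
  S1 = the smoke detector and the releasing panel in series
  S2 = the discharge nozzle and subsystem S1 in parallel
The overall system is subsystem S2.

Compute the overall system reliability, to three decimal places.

0.987

R(discharge nozzle) = exp(−0.000024 × 2000) = 0.95313
R(smoke detector) = exp(−0.000098 × 2000) = 0.82201
R(releasing panel) = exp(−0.000063 × 2000) = 0.88161
Series (smoke detector and releasing panel): 0.82201 × 0.88161 = 0.72469
Parallel (discharge nozzle and [0.72469]): 1 − (1 − 0.95313)(1 − 0.72469) = 0.987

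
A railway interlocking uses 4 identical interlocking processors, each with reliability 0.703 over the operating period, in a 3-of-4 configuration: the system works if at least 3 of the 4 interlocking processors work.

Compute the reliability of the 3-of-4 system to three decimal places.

R = Σ_{i=3}^{4} C(4,i) p^i (1−p)^{4−i} with p = 0.703
C(4,3)·0.703^3·0.297^1 = 0.41275
C(4,4)·0.703^4·0.297^0 = 0.24424
Sum = 0.657

0.657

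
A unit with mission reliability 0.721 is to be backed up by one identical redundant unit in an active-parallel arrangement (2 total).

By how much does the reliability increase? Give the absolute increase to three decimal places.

R_before = 0.721
R_after = 1 − (1 − 0.721)^2 = 0.922
ΔR = 0.922 − 0.721 = 0.201

0.201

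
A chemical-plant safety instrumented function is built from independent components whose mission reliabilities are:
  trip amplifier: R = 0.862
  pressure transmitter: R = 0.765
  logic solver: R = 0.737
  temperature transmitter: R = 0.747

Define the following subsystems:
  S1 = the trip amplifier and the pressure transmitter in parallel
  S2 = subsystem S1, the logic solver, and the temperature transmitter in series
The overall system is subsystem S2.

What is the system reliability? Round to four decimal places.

Parallel (trip amplifier and pressure transmitter): 1 − (1 − 0.862000)(1 − 0.765000) = 0.967570
Series ([0.967570], logic solver, and temperature transmitter): 0.967570 × 0.737000 × 0.747000 = 0.5327

0.5327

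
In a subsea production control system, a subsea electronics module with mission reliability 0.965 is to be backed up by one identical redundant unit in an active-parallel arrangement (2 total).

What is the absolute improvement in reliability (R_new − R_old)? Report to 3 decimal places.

0.034

R_before = 0.965
R_after = 1 − (1 − 0.965)^2 = 0.999
ΔR = 0.999 − 0.965 = 0.034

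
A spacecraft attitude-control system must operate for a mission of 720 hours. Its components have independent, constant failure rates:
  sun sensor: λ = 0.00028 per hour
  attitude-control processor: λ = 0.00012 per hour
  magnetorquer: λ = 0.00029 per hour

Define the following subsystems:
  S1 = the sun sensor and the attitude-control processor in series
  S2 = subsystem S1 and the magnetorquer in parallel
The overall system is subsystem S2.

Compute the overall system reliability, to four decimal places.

R(sun sensor) = exp(−0.00028 × 720) = 0.817422
R(attitude-control processor) = exp(−0.00012 × 720) = 0.917227
R(magnetorquer) = exp(−0.00029 × 720) = 0.811558
Series (sun sensor and attitude-control processor): 0.817422 × 0.917227 = 0.749762
Parallel ([0.749762] and magnetorquer): 1 − (1 − 0.749762)(1 − 0.811558) = 0.9528

0.9528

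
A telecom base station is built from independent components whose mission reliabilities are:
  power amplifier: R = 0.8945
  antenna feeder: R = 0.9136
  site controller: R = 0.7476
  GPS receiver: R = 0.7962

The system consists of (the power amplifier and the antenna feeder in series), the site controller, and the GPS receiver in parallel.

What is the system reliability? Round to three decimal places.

0.991

Series (power amplifier and antenna feeder): 0.89450 × 0.91360 = 0.81722
Parallel ([0.81722], site controller, and GPS receiver): 1 − (1 − 0.81722)(1 − 0.74760)(1 − 0.79620) = 0.991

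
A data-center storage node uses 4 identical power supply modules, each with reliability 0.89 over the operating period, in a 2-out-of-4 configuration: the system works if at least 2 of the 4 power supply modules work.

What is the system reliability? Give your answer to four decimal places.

0.9951

R = Σ_{i=2}^{4} C(4,i) p^i (1−p)^{4−i} with p = 0.89
C(4,2)·0.89^2·0.11^2 = 0.057506
C(4,3)·0.89^3·0.11^1 = 0.310186
C(4,4)·0.89^4·0.11^0 = 0.627422
Sum = 0.9951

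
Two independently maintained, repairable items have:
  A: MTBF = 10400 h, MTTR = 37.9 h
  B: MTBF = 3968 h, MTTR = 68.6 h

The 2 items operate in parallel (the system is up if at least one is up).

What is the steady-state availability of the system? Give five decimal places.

0.99994

A(A) = MTBF/(MTBF+MTTR) = 10400/(10400+37.9) = 0.996369
A(B) = MTBF/(MTBF+MTTR) = 3968/(3968+68.6) = 0.983005
Parallel availability: 1 − (1 − 0.996369)(1 − 0.983005) = 0.99994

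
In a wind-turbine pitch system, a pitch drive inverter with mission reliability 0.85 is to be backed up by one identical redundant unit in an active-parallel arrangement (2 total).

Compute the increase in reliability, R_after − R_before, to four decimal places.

0.1275

R_before = 0.85
R_after = 1 − (1 − 0.85)^2 = 0.9775
ΔR = 0.9775 − 0.85 = 0.1275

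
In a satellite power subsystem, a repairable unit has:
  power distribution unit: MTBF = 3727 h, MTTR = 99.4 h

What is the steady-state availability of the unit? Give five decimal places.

A(power distribution unit) = MTBF/(MTBF+MTTR) = 3727/(3727+99.4) = 0.97402

0.97402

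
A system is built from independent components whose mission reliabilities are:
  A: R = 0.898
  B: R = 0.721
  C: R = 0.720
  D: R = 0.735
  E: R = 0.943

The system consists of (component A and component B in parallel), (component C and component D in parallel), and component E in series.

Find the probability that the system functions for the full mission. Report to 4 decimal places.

Parallel (A and B): 1 − (1 − 0.898000)(1 − 0.721000) = 0.971542
Parallel (C and D): 1 − (1 − 0.720000)(1 − 0.735000) = 0.925800
Series ([0.971542], [0.925800], and E): 0.971542 × 0.925800 × 0.943000 = 0.8482

0.8482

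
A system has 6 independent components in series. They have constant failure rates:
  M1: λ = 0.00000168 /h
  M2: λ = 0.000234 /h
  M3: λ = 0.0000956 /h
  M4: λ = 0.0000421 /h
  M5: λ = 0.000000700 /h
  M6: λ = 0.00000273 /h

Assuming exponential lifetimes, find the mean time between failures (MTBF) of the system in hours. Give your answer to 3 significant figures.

2650

Series of exponential components: λ_sys = Σ λ_i
λ_sys = 0.00000168 + 0.000234 + 0.0000956 + 0.0000421 + 0.000000700 + 0.00000273 = 3.7681e-04 /h
MTBF = 1 / λ_sys = 2650 h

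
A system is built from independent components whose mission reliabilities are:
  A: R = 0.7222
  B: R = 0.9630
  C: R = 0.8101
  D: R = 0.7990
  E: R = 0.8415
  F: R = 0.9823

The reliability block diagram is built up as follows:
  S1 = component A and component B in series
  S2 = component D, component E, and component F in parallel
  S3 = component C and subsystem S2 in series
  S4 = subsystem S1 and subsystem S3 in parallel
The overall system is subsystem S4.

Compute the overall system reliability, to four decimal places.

0.9420

Series (A and B): 0.722200 × 0.963000 = 0.695479
Parallel (D, E, and F): 1 − (1 − 0.799000)(1 − 0.841500)(1 − 0.982300) = 0.999436
Series (C and [0.999436]): 0.810100 × 0.999436 = 0.809643
Parallel ([0.695479] and [0.809643]): 1 − (1 − 0.695479)(1 − 0.809643) = 0.9420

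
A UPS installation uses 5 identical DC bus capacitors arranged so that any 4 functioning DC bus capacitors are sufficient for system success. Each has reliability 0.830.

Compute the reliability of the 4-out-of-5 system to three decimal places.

0.797

R = Σ_{i=4}^{5} C(5,i) p^i (1−p)^{5−i} with p = 0.830
C(5,4)·0.830^4·0.170^1 = 0.40340
C(5,5)·0.830^5·0.170^0 = 0.39390
Sum = 0.797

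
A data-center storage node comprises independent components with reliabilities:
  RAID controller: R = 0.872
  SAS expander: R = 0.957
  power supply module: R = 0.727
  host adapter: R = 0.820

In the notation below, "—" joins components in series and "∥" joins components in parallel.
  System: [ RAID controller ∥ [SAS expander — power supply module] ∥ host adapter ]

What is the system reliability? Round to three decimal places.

0.993

Series (SAS expander and power supply module): 0.95700 × 0.72700 = 0.69574
Parallel (RAID controller, [0.69574], and host adapter): 1 − (1 − 0.87200)(1 − 0.69574)(1 − 0.82000) = 0.993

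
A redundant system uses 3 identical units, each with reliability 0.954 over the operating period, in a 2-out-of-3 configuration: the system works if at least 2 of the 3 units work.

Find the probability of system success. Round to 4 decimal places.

R = Σ_{i=2}^{3} C(3,i) p^i (1−p)^{3−i} with p = 0.954
C(3,2)·0.954^2·0.046^1 = 0.125596
C(3,3)·0.954^3·0.046^0 = 0.868251
Sum = 0.9938

0.9938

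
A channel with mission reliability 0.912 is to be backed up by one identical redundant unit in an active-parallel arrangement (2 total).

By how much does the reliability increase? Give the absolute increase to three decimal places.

R_before = 0.912
R_after = 1 − (1 − 0.912)^2 = 0.992
ΔR = 0.992 − 0.912 = 0.080

0.080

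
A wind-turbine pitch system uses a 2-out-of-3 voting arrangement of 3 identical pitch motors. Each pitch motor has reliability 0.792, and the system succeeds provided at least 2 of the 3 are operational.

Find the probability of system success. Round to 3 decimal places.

0.888

R = Σ_{i=2}^{3} C(3,i) p^i (1−p)^{3−i} with p = 0.792
C(3,2)·0.792^2·0.208^1 = 0.39141
C(3,3)·0.792^3·0.208^0 = 0.49679
Sum = 0.888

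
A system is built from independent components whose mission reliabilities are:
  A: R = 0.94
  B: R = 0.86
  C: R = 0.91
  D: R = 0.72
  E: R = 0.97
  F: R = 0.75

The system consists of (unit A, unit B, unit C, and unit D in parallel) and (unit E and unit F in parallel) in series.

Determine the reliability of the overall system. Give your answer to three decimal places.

0.992

Parallel (A, B, C, and D): 1 − (1 − 0.94000)(1 − 0.86000)(1 − 0.91000)(1 − 0.72000) = 0.99979
Parallel (E and F): 1 − (1 − 0.97000)(1 − 0.75000) = 0.99250
Series ([0.99979] and [0.99250]): 0.99979 × 0.99250 = 0.992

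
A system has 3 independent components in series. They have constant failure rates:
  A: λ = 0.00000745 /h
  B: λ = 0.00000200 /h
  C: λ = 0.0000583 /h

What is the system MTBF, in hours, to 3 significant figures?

14800

Series of exponential components: λ_sys = Σ λ_i
λ_sys = 0.00000745 + 0.00000200 + 0.0000583 = 6.7750e-05 /h
MTBF = 1 / λ_sys = 14800 h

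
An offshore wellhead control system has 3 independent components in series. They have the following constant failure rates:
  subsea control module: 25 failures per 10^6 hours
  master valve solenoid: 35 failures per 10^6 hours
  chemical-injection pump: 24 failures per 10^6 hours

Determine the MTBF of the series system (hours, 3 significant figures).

Series of exponential components: λ_sys = Σ λ_i
λ_sys = 0.000025 + 0.000035 + 0.000024 = 8.4000e-05 /h
MTBF = 1 / λ_sys = 11900 h

11900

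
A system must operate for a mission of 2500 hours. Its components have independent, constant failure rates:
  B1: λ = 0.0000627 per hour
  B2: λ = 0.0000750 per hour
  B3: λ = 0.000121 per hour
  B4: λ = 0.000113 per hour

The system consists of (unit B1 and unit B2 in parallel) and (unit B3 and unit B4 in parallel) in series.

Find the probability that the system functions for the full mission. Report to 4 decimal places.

R(B1) = exp(−0.0000627 × 2500) = 0.854918
R(B2) = exp(−0.0000750 × 2500) = 0.829029
R(B3) = exp(−0.000121 × 2500) = 0.738968
R(B4) = exp(−0.000113 × 2500) = 0.753897
Parallel (B1 and B2): 1 − (1 − 0.854918)(1 − 0.829029) = 0.975195
Parallel (B3 and B4): 1 − (1 − 0.738968)(1 − 0.753897) = 0.935759
Series ([0.975195] and [0.935759]): 0.975195 × 0.935759 = 0.9125

0.9125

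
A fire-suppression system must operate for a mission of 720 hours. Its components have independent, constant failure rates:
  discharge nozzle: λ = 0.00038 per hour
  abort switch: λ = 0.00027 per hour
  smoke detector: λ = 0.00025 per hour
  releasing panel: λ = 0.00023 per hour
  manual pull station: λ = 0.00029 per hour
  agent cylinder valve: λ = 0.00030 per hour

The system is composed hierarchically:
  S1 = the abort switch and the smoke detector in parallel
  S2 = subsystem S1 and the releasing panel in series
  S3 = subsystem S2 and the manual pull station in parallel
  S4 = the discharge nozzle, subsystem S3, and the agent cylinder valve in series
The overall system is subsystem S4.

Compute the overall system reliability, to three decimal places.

R(discharge nozzle) = exp(−0.00038 × 720) = 0.76064
R(abort switch) = exp(−0.00027 × 720) = 0.82333
R(smoke detector) = exp(−0.00025 × 720) = 0.83527
R(releasing panel) = exp(−0.00023 × 720) = 0.84739
R(manual pull station) = exp(−0.00029 × 720) = 0.81156
R(agent cylinder valve) = exp(−0.00030 × 720) = 0.80574
Parallel (abort switch and smoke detector): 1 − (1 − 0.82333)(1 − 0.83527) = 0.97090
Series ([0.97090] and releasing panel): 0.97090 × 0.84739 = 0.82273
Parallel ([0.82273] and manual pull station): 1 − (1 − 0.82273)(1 − 0.81156) = 0.96660
Series (discharge nozzle, [0.96660], and agent cylinder valve): 0.76064 × 0.96660 × 0.80574 = 0.592

0.592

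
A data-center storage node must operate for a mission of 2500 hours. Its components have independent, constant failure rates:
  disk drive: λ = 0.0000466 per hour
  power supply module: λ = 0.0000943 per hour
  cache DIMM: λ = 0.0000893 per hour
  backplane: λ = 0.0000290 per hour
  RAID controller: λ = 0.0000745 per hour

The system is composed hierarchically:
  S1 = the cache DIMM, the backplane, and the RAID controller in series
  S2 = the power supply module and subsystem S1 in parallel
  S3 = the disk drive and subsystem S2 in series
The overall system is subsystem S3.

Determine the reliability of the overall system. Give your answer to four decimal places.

R(disk drive) = exp(−0.0000466 × 2500) = 0.890030
R(power supply module) = exp(−0.0000943 × 2500) = 0.789978
R(cache DIMM) = exp(−0.0000893 × 2500) = 0.799915
R(backplane) = exp(−0.0000290 × 2500) = 0.930066
R(RAID controller) = exp(−0.0000745 × 2500) = 0.830066
Series (cache DIMM, backplane, and RAID controller): 0.799915 × 0.930066 × 0.830066 = 0.617547
Parallel (power supply module and [0.617547]): 1 − (1 − 0.789978)(1 − 0.617547) = 0.919676
Series (disk drive and [0.919676]): 0.890030 × 0.919676 = 0.8185

0.8185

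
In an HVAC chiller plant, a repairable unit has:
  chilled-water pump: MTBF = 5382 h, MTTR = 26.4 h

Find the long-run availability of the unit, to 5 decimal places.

A(chilled-water pump) = MTBF/(MTBF+MTTR) = 5382/(5382+26.4) = 0.99512

0.99512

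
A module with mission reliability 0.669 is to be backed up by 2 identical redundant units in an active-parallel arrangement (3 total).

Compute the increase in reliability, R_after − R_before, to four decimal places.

R_before = 0.669
R_after = 1 − (1 − 0.669)^3 = 0.9637
ΔR = 0.9637 − 0.669 = 0.2947

0.2947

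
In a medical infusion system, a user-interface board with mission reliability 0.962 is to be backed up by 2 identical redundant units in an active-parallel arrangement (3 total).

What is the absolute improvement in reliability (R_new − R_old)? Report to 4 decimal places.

R_before = 0.962
R_after = 1 − (1 − 0.962)^3 = 0.9999
ΔR = 0.9999 − 0.962 = 0.0379

0.0379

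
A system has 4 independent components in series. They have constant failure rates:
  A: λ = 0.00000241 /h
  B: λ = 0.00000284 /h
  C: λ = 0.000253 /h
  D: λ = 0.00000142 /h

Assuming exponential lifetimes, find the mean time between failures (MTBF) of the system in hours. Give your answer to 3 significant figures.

3850

Series of exponential components: λ_sys = Σ λ_i
λ_sys = 0.00000241 + 0.00000284 + 0.000253 + 0.00000142 = 2.5967e-04 /h
MTBF = 1 / λ_sys = 3850 h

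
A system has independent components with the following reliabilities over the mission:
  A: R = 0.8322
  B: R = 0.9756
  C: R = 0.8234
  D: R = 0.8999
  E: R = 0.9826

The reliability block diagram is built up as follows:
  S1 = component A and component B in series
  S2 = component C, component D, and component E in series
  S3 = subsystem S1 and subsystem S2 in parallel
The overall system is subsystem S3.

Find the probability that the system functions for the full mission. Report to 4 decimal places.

0.9489

Series (A and B): 0.832200 × 0.975600 = 0.811894
Series (C, D, and E): 0.823400 × 0.899900 × 0.982600 = 0.728085
Parallel ([0.811894] and [0.728085]): 1 − (1 − 0.811894)(1 − 0.728085) = 0.9489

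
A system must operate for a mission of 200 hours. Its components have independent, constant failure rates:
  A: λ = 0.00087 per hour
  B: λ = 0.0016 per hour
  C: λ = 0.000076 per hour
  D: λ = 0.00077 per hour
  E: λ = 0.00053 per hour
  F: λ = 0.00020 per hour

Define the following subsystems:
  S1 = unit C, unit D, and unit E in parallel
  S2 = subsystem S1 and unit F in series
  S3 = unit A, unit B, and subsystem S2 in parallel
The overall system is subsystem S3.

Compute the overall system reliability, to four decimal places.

R(A) = exp(−0.00087 × 200) = 0.840297
R(B) = exp(−0.0016 × 200) = 0.726149
R(C) = exp(−0.000076 × 200) = 0.984915
R(D) = exp(−0.00077 × 200) = 0.857272
R(E) = exp(−0.00053 × 200) = 0.899425
R(F) = exp(−0.00020 × 200) = 0.960789
Parallel (C, D, and E): 1 − (1 − 0.984915)(1 − 0.857272)(1 − 0.899425) = 0.999783
Series ([0.999783] and F): 0.999783 × 0.960789 = 0.960581
Parallel (A, B, and [0.960581]): 1 − (1 − 0.840297)(1 − 0.726149)(1 − 0.960581) = 0.9983

0.9983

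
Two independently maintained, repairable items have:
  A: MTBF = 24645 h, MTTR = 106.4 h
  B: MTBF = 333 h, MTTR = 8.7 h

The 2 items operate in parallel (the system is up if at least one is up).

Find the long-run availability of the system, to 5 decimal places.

0.99989

A(A) = MTBF/(MTBF+MTTR) = 24645/(24645+106.4) = 0.995701
A(B) = MTBF/(MTBF+MTTR) = 333/(333+8.7) = 0.974539
Parallel availability: 1 − (1 − 0.995701)(1 − 0.974539) = 0.99989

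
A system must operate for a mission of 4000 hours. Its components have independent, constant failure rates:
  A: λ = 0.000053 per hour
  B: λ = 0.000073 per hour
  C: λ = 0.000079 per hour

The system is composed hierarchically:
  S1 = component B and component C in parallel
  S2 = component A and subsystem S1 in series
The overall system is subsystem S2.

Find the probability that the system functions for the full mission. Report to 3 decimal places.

R(A) = exp(−0.000053 × 4000) = 0.80896
R(B) = exp(−0.000073 × 4000) = 0.74677
R(C) = exp(−0.000079 × 4000) = 0.72906
Parallel (B and C): 1 − (1 − 0.74677)(1 − 0.72906) = 0.93139
Series (A and [0.93139]): 0.80896 × 0.93139 = 0.753

0.753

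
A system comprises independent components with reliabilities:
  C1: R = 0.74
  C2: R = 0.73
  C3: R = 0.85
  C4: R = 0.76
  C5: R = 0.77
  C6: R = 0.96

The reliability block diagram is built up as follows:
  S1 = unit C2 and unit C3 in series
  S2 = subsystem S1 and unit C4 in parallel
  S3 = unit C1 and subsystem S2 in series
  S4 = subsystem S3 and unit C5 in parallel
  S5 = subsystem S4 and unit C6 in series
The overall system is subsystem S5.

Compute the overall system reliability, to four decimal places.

Series (C2 and C3): 0.730000 × 0.850000 = 0.620500
Parallel ([0.620500] and C4): 1 − (1 − 0.620500)(1 − 0.760000) = 0.908920
Series (C1 and [0.908920]): 0.740000 × 0.908920 = 0.672601
Parallel ([0.672601] and C5): 1 − (1 − 0.672601)(1 − 0.770000) = 0.924698
Series ([0.924698] and C6): 0.924698 × 0.960000 = 0.8877

0.8877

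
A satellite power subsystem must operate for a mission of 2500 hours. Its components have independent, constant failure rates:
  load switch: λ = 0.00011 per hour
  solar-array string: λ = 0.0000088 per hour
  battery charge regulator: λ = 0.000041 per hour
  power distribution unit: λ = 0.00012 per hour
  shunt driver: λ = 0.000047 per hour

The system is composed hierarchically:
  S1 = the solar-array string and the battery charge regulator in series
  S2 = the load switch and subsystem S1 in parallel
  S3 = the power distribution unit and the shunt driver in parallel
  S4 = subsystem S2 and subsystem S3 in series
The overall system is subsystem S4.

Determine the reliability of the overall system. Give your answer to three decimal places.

0.944

R(load switch) = exp(−0.00011 × 2500) = 0.75957
R(solar-array string) = exp(−0.0000088 × 2500) = 0.97824
R(battery charge regulator) = exp(−0.000041 × 2500) = 0.90258
R(power distribution unit) = exp(−0.00012 × 2500) = 0.74082
R(shunt driver) = exp(−0.000047 × 2500) = 0.88914
Series (solar-array string and battery charge regulator): 0.97824 × 0.90258 = 0.88294
Parallel (load switch and [0.88294]): 1 − (1 − 0.75957)(1 − 0.88294) = 0.97186
Parallel (power distribution unit and shunt driver): 1 − (1 − 0.74082)(1 − 0.88914) = 0.97127
Series ([0.97186] and [0.97127]): 0.97186 × 0.97127 = 0.944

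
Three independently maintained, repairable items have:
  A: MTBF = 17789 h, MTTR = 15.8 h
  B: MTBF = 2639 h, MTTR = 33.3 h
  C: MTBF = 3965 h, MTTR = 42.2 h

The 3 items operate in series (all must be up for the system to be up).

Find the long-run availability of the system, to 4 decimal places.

0.9763

A(A) = MTBF/(MTBF+MTTR) = 17789/(17789+15.8) = 0.999113
A(B) = MTBF/(MTBF+MTTR) = 2639/(2639+33.3) = 0.987539
A(C) = MTBF/(MTBF+MTTR) = 3965/(3965+42.2) = 0.989469
Series availability: 0.999113 × 0.987539 × 0.989469 = 0.9763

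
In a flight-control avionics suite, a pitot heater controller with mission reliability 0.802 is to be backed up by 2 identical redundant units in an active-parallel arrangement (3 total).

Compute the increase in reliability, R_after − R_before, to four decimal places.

0.1902

R_before = 0.802
R_after = 1 − (1 − 0.802)^3 = 0.9922
ΔR = 0.9922 − 0.802 = 0.1902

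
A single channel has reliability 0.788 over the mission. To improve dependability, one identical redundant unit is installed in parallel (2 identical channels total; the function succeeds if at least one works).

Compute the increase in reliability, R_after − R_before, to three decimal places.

0.167

R_before = 0.788
R_after = 1 − (1 − 0.788)^2 = 0.955
ΔR = 0.955 − 0.788 = 0.167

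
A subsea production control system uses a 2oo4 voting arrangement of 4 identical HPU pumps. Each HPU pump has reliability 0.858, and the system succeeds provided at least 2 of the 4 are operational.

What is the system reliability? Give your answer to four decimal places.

R = Σ_{i=2}^{4} C(4,i) p^i (1−p)^{4−i} with p = 0.858
C(4,2)·0.858^2·0.142^2 = 0.089064
C(4,3)·0.858^3·0.142^1 = 0.358765
C(4,4)·0.858^4·0.142^0 = 0.541937
Sum = 0.9898

0.9898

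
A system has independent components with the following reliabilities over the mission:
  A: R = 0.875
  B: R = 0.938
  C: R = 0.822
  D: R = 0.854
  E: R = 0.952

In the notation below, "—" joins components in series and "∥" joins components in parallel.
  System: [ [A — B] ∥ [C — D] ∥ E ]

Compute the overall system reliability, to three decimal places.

0.997

Series (A and B): 0.87500 × 0.93800 = 0.82075
Series (C and D): 0.82200 × 0.85400 = 0.70199
Parallel ([0.82075], [0.70199], and E): 1 − (1 − 0.82075)(1 − 0.70199)(1 − 0.95200) = 0.997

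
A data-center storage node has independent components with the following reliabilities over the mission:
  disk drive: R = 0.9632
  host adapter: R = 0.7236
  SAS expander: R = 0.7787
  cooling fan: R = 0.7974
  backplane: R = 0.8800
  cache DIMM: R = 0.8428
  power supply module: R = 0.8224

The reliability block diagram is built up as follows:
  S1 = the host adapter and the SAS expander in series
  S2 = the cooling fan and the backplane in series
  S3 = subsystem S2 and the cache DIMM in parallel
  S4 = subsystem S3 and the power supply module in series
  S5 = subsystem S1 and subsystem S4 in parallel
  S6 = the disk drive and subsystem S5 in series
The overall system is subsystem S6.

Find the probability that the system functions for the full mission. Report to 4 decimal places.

Series (host adapter and SAS expander): 0.723600 × 0.778700 = 0.563467
Series (cooling fan and backplane): 0.797400 × 0.880000 = 0.701712
Parallel ([0.701712] and cache DIMM): 1 − (1 − 0.701712)(1 − 0.842800) = 0.953109
Series ([0.953109] and power supply module): 0.953109 × 0.822400 = 0.783837
Parallel ([0.563467] and [0.783837]): 1 − (1 − 0.563467)(1 − 0.783837) = 0.905638
Series (disk drive and [0.905638]): 0.963200 × 0.905638 = 0.8723

0.8723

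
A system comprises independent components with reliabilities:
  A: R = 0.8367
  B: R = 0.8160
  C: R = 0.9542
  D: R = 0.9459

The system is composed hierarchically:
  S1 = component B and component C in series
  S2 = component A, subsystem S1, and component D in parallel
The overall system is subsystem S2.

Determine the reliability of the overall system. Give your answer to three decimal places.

Series (B and C): 0.81600 × 0.95420 = 0.77863
Parallel (A, [0.77863], and D): 1 − (1 − 0.83670)(1 − 0.77863)(1 − 0.94590) = 0.998

0.998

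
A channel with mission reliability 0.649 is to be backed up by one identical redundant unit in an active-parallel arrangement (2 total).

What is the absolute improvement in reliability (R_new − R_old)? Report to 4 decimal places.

R_before = 0.649
R_after = 1 − (1 − 0.649)^2 = 0.8768
ΔR = 0.8768 − 0.649 = 0.2278

0.2278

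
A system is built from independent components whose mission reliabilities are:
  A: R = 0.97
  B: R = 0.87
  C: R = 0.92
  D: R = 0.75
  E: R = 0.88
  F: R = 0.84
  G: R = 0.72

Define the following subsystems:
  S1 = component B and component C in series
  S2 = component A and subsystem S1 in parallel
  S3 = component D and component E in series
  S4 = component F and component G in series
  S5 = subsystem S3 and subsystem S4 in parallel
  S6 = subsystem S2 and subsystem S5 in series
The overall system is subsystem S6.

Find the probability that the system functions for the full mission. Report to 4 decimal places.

0.8604

Series (B and C): 0.870000 × 0.920000 = 0.800400
Parallel (A and [0.800400]): 1 − (1 − 0.970000)(1 − 0.800400) = 0.994012
Series (D and E): 0.750000 × 0.880000 = 0.660000
Series (F and G): 0.840000 × 0.720000 = 0.604800
Parallel ([0.660000] and [0.604800]): 1 − (1 − 0.660000)(1 − 0.604800) = 0.865632
Series ([0.994012] and [0.865632]): 0.994012 × 0.865632 = 0.8604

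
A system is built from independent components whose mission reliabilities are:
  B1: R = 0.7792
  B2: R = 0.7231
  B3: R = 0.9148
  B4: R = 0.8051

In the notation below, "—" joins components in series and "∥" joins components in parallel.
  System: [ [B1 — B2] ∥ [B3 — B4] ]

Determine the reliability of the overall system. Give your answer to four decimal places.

0.8850

Series (B1 and B2): 0.779200 × 0.723100 = 0.563440
Series (B3 and B4): 0.914800 × 0.805100 = 0.736505
Parallel ([0.563440] and [0.736505]): 1 − (1 − 0.563440)(1 − 0.736505) = 0.8850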